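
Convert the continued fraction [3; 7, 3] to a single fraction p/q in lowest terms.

Using pₖ = aₖpₖ₋₁ + pₖ₋₂ and qₖ = aₖqₖ₋₁ + qₖ₋₂:
  k=0: a=3, p=3, q=1
  k=1: a=7, p=22, q=7
  k=2: a=3, p=69, q=22

69/22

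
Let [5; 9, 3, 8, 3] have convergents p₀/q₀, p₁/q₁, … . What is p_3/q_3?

1190/233

Using pₖ = aₖpₖ₋₁ + pₖ₋₂, qₖ = aₖqₖ₋₁ + qₖ₋₂ (with p₋₁=1, p₋₂=0, q₋₁=0, q₋₂=1):
  k=0: a=5, p=5, q=1
  k=1: a=9, p=46, q=9
  k=2: a=3, p=143, q=28
  k=3: a=8, p=1190, q=233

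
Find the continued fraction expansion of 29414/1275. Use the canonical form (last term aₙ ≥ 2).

29414 = 23×1275 + 89
1275 = 14×89 + 29
89 = 3×29 + 2
29 = 14×2 + 1
2 = 2×1 + 0  (stop)
So 29414/1275 = [23; 14, 3, 14, 2].

[23; 14, 3, 14, 2]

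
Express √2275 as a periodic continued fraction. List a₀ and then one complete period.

[47; 1, 2, 3, 2, 1, 94]

a₀ = ⌊√2275⌋ = 47.
With m₀=0, d₀=1 and mₖ₊₁ = dₖaₖ − mₖ, dₖ₊₁ = (n − mₖ₊₁²)/dₖ, aₖ₊₁ = ⌊(a₀+mₖ₊₁)/dₖ₊₁⌋:
  k=1: m=47, d=66, a=1
  k=2: m=19, d=29, a=2
  k=3: m=39, d=26, a=3
  k=4: m=39, d=29, a=2
  k=5: m=19, d=66, a=1
  k=6: m=47, d=1, a=94
d=1 and a=2a₀=94 at k=6, so the next step gives (m, d) = (47, 66) again — its k=1 value — and the period has length 6.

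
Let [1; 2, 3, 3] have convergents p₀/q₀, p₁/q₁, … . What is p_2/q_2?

10/7

Using pₖ = aₖpₖ₋₁ + pₖ₋₂, qₖ = aₖqₖ₋₁ + qₖ₋₂ (with p₋₁=1, p₋₂=0, q₋₁=0, q₋₂=1):
  k=0: a=1, p=1, q=1
  k=1: a=2, p=3, q=2
  k=2: a=3, p=10, q=7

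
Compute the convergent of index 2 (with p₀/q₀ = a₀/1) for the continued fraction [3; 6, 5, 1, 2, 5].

98/31

Using pₖ = aₖpₖ₋₁ + pₖ₋₂, qₖ = aₖqₖ₋₁ + qₖ₋₂ (with p₋₁=1, p₋₂=0, q₋₁=0, q₋₂=1):
  k=0: a=3, p=3, q=1
  k=1: a=6, p=19, q=6
  k=2: a=5, p=98, q=31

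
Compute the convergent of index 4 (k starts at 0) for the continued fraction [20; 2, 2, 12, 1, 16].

1367/67

Using pₖ = aₖpₖ₋₁ + pₖ₋₂, qₖ = aₖqₖ₋₁ + qₖ₋₂ (with p₋₁=1, p₋₂=0, q₋₁=0, q₋₂=1):
  k=0: a=20, p=20, q=1
  k=1: a=2, p=41, q=2
  k=2: a=2, p=102, q=5
  k=3: a=12, p=1265, q=62
  k=4: a=1, p=1367, q=67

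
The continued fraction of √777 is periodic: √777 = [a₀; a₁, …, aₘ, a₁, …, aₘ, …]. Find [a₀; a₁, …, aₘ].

[27; 1, 6, 1, 54]

a₀ = ⌊√777⌋ = 27.
With m₀=0, d₀=1 and mₖ₊₁ = dₖaₖ − mₖ, dₖ₊₁ = (n − mₖ₊₁²)/dₖ, aₖ₊₁ = ⌊(a₀+mₖ₊₁)/dₖ₊₁⌋:
  k=1: m=27, d=48, a=1
  k=2: m=21, d=7, a=6
  k=3: m=21, d=48, a=1
  k=4: m=27, d=1, a=54
d=1 and a=2a₀=54 at k=4, so the next step gives (m, d) = (27, 48) again — its k=1 value — and the period has length 4.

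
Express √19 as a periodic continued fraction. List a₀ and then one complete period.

[4; 2, 1, 3, 1, 2, 8]

a₀ = ⌊√19⌋ = 4.
With m₀=0, d₀=1 and mₖ₊₁ = dₖaₖ − mₖ, dₖ₊₁ = (n − mₖ₊₁²)/dₖ, aₖ₊₁ = ⌊(a₀+mₖ₊₁)/dₖ₊₁⌋:
  k=1: m=4, d=3, a=2
  k=2: m=2, d=5, a=1
  k=3: m=3, d=2, a=3
  k=4: m=3, d=5, a=1
  k=5: m=2, d=3, a=2
  k=6: m=4, d=1, a=8
d=1 and a=2a₀=8 at k=6, so the next step gives (m, d) = (4, 3) again — its k=1 value — and the period has length 6.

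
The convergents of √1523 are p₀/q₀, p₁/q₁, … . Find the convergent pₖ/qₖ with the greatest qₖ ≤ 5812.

118755/3043

√1523 = [39; 39, 78, …] (period length 2).
Convergents:
  p_0/q_0 = 39/1
  p_1/q_1 = 1522/39
  p_2/q_2 = 118755/3043
  p_3/q_3 = 4632967/118716
q_2 = 3043 ≤ 5812 < 118716 = q_3, so the answer is 118755/3043.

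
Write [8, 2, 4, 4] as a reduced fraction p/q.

321/38

Fold from the inside: start with 4/1.
  4 + 1/4 = 17/4
  2 + 4/17 = 38/17
  8 + 17/38 = 321/38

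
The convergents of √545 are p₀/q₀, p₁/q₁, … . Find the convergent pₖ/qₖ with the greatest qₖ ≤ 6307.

90883/3893

√545 = [23; 2, 1, 8, 1, 2, 46, …] (period length 6).
Convergents:
  p_0/q_0 = 23/1
  p_1/q_1 = 47/2
  p_2/q_2 = 70/3
  p_3/q_3 = 607/26
  p_4/q_4 = 677/29
  p_5/q_5 = 1961/84
  p_6/q_6 = 90883/3893
  p_7/q_7 = 183727/7870
q_6 = 3893 ≤ 6307 < 7870 = q_7, so the answer is 90883/3893.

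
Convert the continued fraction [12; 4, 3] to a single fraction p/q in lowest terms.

Fold from the inside: start with 3/1.
  4 + 1/3 = 13/3
  12 + 3/13 = 159/13

159/13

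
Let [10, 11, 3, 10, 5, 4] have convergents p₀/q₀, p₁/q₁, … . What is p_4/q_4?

Using pₖ = aₖpₖ₋₁ + pₖ₋₂, qₖ = aₖqₖ₋₁ + qₖ₋₂ (with p₋₁=1, p₋₂=0, q₋₁=0, q₋₂=1):
  k=0: a=10, p=10, q=1
  k=1: a=11, p=111, q=11
  k=2: a=3, p=343, q=34
  k=3: a=10, p=3541, q=351
  k=4: a=5, p=18048, q=1789

18048/1789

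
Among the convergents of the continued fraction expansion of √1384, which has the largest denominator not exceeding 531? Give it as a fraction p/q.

17299/465

√1384 = [37; 4, 1, 17, 1, 4, 74, …] (period length 6).
Convergents:
  p_0/q_0 = 37/1
  p_1/q_1 = 149/4
  p_2/q_2 = 186/5
  p_3/q_3 = 3311/89
  p_4/q_4 = 3497/94
  p_5/q_5 = 17299/465
  p_6/q_6 = 1283623/34504
q_5 = 465 ≤ 531 < 34504 = q_6, so the answer is 17299/465.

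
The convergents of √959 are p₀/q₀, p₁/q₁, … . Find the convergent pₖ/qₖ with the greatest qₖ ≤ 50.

√959 = [30; 1, 29, 1, 60, …] (period length 4).
Convergents:
  p_0/q_0 = 30/1
  p_1/q_1 = 31/1
  p_2/q_2 = 929/30
  p_3/q_3 = 960/31
  p_4/q_4 = 58529/1890
q_3 = 31 ≤ 50 < 1890 = q_4, so the answer is 960/31.

960/31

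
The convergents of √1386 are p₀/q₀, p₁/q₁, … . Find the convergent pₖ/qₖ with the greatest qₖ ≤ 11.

√1386 = [37; 4, 2, 1, 2, 1, 2, 4, 74, …] (period length 8).
Convergents:
  p_0/q_0 = 37/1
  p_1/q_1 = 149/4
  p_2/q_2 = 335/9
  p_3/q_3 = 484/13
q_2 = 9 ≤ 11 < 13 = q_3, so the answer is 335/9.

335/9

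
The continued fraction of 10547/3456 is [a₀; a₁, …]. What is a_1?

10547 = 3·3456 + 179   →  a_0 = 3
3456 = 19·179 + 55   →  a_1 = 19

19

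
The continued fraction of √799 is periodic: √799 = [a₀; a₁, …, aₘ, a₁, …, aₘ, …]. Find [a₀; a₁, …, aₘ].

a₀ = ⌊√799⌋ = 28.
With m₀=0, d₀=1 and mₖ₊₁ = dₖaₖ − mₖ, dₖ₊₁ = (n − mₖ₊₁²)/dₖ, aₖ₊₁ = ⌊(a₀+mₖ₊₁)/dₖ₊₁⌋:
  k=1: m=28, d=15, a=3
  k=2: m=17, d=34, a=1
  k=3: m=17, d=15, a=3
  k=4: m=28, d=1, a=56
d=1 and a=2a₀=56 at k=4, so the next step gives (m, d) = (28, 15) again — its k=1 value — and the period has length 4.

[28; 3, 1, 3, 56]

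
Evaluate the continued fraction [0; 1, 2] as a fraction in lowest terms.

Fold from the inside: start with 2/1.
  1 + 1/2 = 3/2
  0 + 2/3 = 2/3

2/3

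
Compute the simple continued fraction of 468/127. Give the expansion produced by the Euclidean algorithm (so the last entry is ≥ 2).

[3; 1, 2, 5, 1, 2, 2]

468 = 3·127 + 87
127 = 1·87 + 40
87 = 2·40 + 7
40 = 5·7 + 5
7 = 1·5 + 2
5 = 2·2 + 1
2 = 2·1 + 0  (stop)
So 468/127 = [3; 1, 2, 5, 1, 2, 2].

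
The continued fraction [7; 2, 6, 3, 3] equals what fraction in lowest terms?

1015/136

Fold from the inside: start with 3/1.
  3 + 1/3 = 10/3
  6 + 3/10 = 63/10
  2 + 10/63 = 136/63
  7 + 63/136 = 1015/136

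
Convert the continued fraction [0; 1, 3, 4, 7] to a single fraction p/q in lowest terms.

94/123

Using pₖ = aₖpₖ₋₁ + pₖ₋₂ and qₖ = aₖqₖ₋₁ + qₖ₋₂:
  k=0: a=0, p=0, q=1
  k=1: a=1, p=1, q=1
  k=2: a=3, p=3, q=4
  k=3: a=4, p=13, q=17
  k=4: a=7, p=94, q=123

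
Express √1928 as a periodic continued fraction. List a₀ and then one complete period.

[43; 1, 9, 1, 86]

a₀ = ⌊√1928⌋ = 43.
With m₀=0, d₀=1 and mₖ₊₁ = dₖaₖ − mₖ, dₖ₊₁ = (n − mₖ₊₁²)/dₖ, aₖ₊₁ = ⌊(a₀+mₖ₊₁)/dₖ₊₁⌋:
  k=1: m=43, d=79, a=1
  k=2: m=36, d=8, a=9
  k=3: m=36, d=79, a=1
  k=4: m=43, d=1, a=86
d=1 and a=2a₀=86 at k=4, so the next step gives (m, d) = (43, 79) again — its k=1 value — and the period has length 4.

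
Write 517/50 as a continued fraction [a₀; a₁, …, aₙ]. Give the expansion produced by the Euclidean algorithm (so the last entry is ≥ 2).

[10; 2, 1, 16]

517 = 10·50 + 17
50 = 2·17 + 16
17 = 1·16 + 1
16 = 16·1 + 0  (stop)
So 517/50 = [10; 2, 1, 16].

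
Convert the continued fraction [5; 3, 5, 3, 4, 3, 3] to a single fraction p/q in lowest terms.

12503/2353

Fold from the inside: start with 3/1.
  3 + 1/3 = 10/3
  4 + 3/10 = 43/10
  3 + 10/43 = 139/43
  5 + 43/139 = 738/139
  3 + 139/738 = 2353/738
  5 + 738/2353 = 12503/2353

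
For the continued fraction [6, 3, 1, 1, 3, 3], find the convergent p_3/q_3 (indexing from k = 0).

44/7

Using pₖ = aₖpₖ₋₁ + pₖ₋₂, qₖ = aₖqₖ₋₁ + qₖ₋₂ (with p₋₁=1, p₋₂=0, q₋₁=0, q₋₂=1):
  k=0: a=6, p=6, q=1
  k=1: a=3, p=19, q=3
  k=2: a=1, p=25, q=4
  k=3: a=1, p=44, q=7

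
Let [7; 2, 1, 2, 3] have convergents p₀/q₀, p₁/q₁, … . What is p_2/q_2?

22/3

Using pₖ = aₖpₖ₋₁ + pₖ₋₂, qₖ = aₖqₖ₋₁ + qₖ₋₂ (with p₋₁=1, p₋₂=0, q₋₁=0, q₋₂=1):
  k=0: a=7, p=7, q=1
  k=1: a=2, p=15, q=2
  k=2: a=1, p=22, q=3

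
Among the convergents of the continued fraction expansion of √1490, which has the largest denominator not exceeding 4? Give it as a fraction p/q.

116/3

√1490 = [38; 1, 1, 1, 1, 76, …] (period length 5).
Convergents:
  p_0/q_0 = 38/1
  p_1/q_1 = 39/1
  p_2/q_2 = 77/2
  p_3/q_3 = 116/3
  p_4/q_4 = 193/5
q_3 = 3 ≤ 4 < 5 = q_4, so the answer is 116/3.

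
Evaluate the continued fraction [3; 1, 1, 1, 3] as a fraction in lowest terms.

40/11

Fold from the inside: start with 3/1.
  1 + 1/3 = 4/3
  1 + 3/4 = 7/4
  1 + 4/7 = 11/7
  3 + 7/11 = 40/11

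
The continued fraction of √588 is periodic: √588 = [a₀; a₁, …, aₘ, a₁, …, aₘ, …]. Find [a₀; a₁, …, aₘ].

[24; 4, 48]

a₀ = ⌊√588⌋ = 24.
With m₀=0, d₀=1 and mₖ₊₁ = dₖaₖ − mₖ, dₖ₊₁ = (n − mₖ₊₁²)/dₖ, aₖ₊₁ = ⌊(a₀+mₖ₊₁)/dₖ₊₁⌋:
  k=1: m=24, d=12, a=4
  k=2: m=24, d=1, a=48
d=1 and a=2a₀=48 at k=2, so the next step gives (m, d) = (24, 12) again — its k=1 value — and the period has length 2.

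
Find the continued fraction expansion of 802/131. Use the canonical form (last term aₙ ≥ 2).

802 = 6·131 + 16
131 = 8·16 + 3
16 = 5·3 + 1
3 = 3·1 + 0  (stop)
So 802/131 = [6; 8, 5, 3].

[6; 8, 5, 3]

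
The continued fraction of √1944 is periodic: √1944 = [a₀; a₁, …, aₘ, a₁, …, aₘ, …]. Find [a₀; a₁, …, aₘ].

[44; 11, 88]

a₀ = ⌊√1944⌋ = 44.
With m₀=0, d₀=1 and mₖ₊₁ = dₖaₖ − mₖ, dₖ₊₁ = (n − mₖ₊₁²)/dₖ, aₖ₊₁ = ⌊(a₀+mₖ₊₁)/dₖ₊₁⌋:
  k=1: m=44, d=8, a=11
  k=2: m=44, d=1, a=88
d=1 and a=2a₀=88 at k=2, so the next step gives (m, d) = (44, 8) again — its k=1 value — and the period has length 2.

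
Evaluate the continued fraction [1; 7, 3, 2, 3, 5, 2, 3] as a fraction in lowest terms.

Using pₖ = aₖpₖ₋₁ + pₖ₋₂ and qₖ = aₖqₖ₋₁ + qₖ₋₂:
  k=0: a=1, p=1, q=1
  k=1: a=7, p=8, q=7
  k=2: a=3, p=25, q=22
  k=3: a=2, p=58, q=51
  k=4: a=3, p=199, q=175
  k=5: a=5, p=1053, q=926
  k=6: a=2, p=2305, q=2027
  k=7: a=3, p=7968, q=7007

7968/7007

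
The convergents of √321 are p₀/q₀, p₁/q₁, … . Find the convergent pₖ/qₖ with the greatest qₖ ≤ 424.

7507/419

√321 = [17; 1, 10, 1, 34, …] (period length 4).
Convergents:
  p_0/q_0 = 17/1
  p_1/q_1 = 18/1
  p_2/q_2 = 197/11
  p_3/q_3 = 215/12
  p_4/q_4 = 7507/419
  p_5/q_5 = 7722/431
q_4 = 419 ≤ 424 < 431 = q_5, so the answer is 7507/419.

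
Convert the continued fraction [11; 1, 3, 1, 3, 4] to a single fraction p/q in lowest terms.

955/81

Fold from the inside: start with 4/1.
  3 + 1/4 = 13/4
  1 + 4/13 = 17/13
  3 + 13/17 = 64/17
  1 + 17/64 = 81/64
  11 + 64/81 = 955/81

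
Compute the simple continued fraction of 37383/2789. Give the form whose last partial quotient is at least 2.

[13; 2, 2, 10, 3, 17]

37383 = 13·2789 + 1126
2789 = 2·1126 + 537
1126 = 2·537 + 52
537 = 10·52 + 17
52 = 3·17 + 1
17 = 17·1 + 0  (stop)
So 37383/2789 = [13; 2, 2, 10, 3, 17].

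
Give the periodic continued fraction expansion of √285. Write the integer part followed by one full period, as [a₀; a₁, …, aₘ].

a₀ = ⌊√285⌋ = 16.
With m₀=0, d₀=1 and mₖ₊₁ = dₖaₖ − mₖ, dₖ₊₁ = (n − mₖ₊₁²)/dₖ, aₖ₊₁ = ⌊(a₀+mₖ₊₁)/dₖ₊₁⌋:
  k=1: m=16, d=29, a=1
  k=2: m=13, d=4, a=7
  k=3: m=15, d=15, a=2
  k=4: m=15, d=4, a=7
  k=5: m=13, d=29, a=1
  k=6: m=16, d=1, a=32
d=1 and a=2a₀=32 at k=6, so the next step gives (m, d) = (16, 29) again — its k=1 value — and the period has length 6.

[16; 1, 7, 2, 7, 1, 32]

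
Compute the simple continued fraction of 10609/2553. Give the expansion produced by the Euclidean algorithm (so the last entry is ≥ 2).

10609 = 4*2553 + 397
2553 = 6*397 + 171
397 = 2*171 + 55
171 = 3*55 + 6
55 = 9*6 + 1
6 = 6*1 + 0  (stop)
So 10609/2553 = [4; 6, 2, 3, 9, 6].

[4; 6, 2, 3, 9, 6]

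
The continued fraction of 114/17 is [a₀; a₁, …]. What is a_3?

114 = 6·17 + 12   →  a_0 = 6
17 = 1·12 + 5   →  a_1 = 1
12 = 2·5 + 2   →  a_2 = 2
5 = 2·2 + 1   →  a_3 = 2

2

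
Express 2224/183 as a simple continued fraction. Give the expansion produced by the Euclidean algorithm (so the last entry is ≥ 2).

2224 = 12*183 + 28
183 = 6*28 + 15
28 = 1*15 + 13
15 = 1*13 + 2
13 = 6*2 + 1
2 = 2*1 + 0  (stop)
So 2224/183 = [12; 6, 1, 1, 6, 2].

[12; 6, 1, 1, 6, 2]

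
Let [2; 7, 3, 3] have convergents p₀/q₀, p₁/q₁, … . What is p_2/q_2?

47/22

Using pₖ = aₖpₖ₋₁ + pₖ₋₂, qₖ = aₖqₖ₋₁ + qₖ₋₂ (with p₋₁=1, p₋₂=0, q₋₁=0, q₋₂=1):
  k=0: a=2, p=2, q=1
  k=1: a=7, p=15, q=7
  k=2: a=3, p=47, q=22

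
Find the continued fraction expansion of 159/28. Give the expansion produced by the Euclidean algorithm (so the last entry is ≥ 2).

[5; 1, 2, 9]

159 = 5·28 + 19
28 = 1·19 + 9
19 = 2·9 + 1
9 = 9·1 + 0  (stop)
So 159/28 = [5; 1, 2, 9].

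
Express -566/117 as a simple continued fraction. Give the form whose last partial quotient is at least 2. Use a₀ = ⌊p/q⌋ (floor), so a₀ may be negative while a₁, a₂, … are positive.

[-5; 6, 6, 3]

-566 = -5·117 + 19
117 = 6·19 + 3
19 = 6·3 + 1
3 = 3·1 + 0  (stop)
So -566/117 = [-5; 6, 6, 3].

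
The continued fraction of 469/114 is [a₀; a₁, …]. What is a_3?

3

469 = 4·114 + 13   →  a_0 = 4
114 = 8·13 + 10   →  a_1 = 8
13 = 1·10 + 3   →  a_2 = 1
10 = 3·3 + 1   →  a_3 = 3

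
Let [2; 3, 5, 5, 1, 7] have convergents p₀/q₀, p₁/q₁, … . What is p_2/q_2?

Using pₖ = aₖpₖ₋₁ + pₖ₋₂, qₖ = aₖqₖ₋₁ + qₖ₋₂ (with p₋₁=1, p₋₂=0, q₋₁=0, q₋₂=1):
  k=0: a=2, p=2, q=1
  k=1: a=3, p=7, q=3
  k=2: a=5, p=37, q=16

37/16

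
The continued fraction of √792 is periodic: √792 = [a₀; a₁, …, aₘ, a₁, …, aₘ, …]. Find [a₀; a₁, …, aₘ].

a₀ = ⌊√792⌋ = 28.
With m₀=0, d₀=1 and mₖ₊₁ = dₖaₖ − mₖ, dₖ₊₁ = (n − mₖ₊₁²)/dₖ, aₖ₊₁ = ⌊(a₀+mₖ₊₁)/dₖ₊₁⌋:
  k=1: m=28, d=8, a=7
  k=2: m=28, d=1, a=56
d=1 and a=2a₀=56 at k=2, so the next step gives (m, d) = (28, 8) again — its k=1 value — and the period has length 2.

[28; 7, 56]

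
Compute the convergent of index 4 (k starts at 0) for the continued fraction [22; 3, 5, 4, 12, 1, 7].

18297/820

Using pₖ = aₖpₖ₋₁ + pₖ₋₂, qₖ = aₖqₖ₋₁ + qₖ₋₂ (with p₋₁=1, p₋₂=0, q₋₁=0, q₋₂=1):
  k=0: a=22, p=22, q=1
  k=1: a=3, p=67, q=3
  k=2: a=5, p=357, q=16
  k=3: a=4, p=1495, q=67
  k=4: a=12, p=18297, q=820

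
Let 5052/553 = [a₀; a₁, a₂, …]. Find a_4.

2

5052 = 9·553 + 75   →  a_0 = 9
553 = 7·75 + 28   →  a_1 = 7
75 = 2·28 + 19   →  a_2 = 2
28 = 1·19 + 9   →  a_3 = 1
19 = 2·9 + 1   →  a_4 = 2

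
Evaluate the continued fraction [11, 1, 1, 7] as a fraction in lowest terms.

Fold from the inside: start with 7/1.
  1 + 1/7 = 8/7
  1 + 7/8 = 15/8
  11 + 8/15 = 173/15

173/15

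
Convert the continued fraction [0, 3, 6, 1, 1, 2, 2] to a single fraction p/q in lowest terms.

79/249

Fold from the inside: start with 2/1.
  2 + 1/2 = 5/2
  1 + 2/5 = 7/5
  1 + 5/7 = 12/7
  6 + 7/12 = 79/12
  3 + 12/79 = 249/79
  0 + 79/249 = 79/249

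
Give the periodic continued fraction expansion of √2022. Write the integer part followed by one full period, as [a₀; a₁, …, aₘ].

a₀ = ⌊√2022⌋ = 44.
With m₀=0, d₀=1 and mₖ₊₁ = dₖaₖ − mₖ, dₖ₊₁ = (n − mₖ₊₁²)/dₖ, aₖ₊₁ = ⌊(a₀+mₖ₊₁)/dₖ₊₁⌋:
  k=1: m=44, d=86, a=1
  k=2: m=42, d=3, a=28
  k=3: m=42, d=86, a=1
  k=4: m=44, d=1, a=88
d=1 and a=2a₀=88 at k=4, so the next step gives (m, d) = (44, 86) again — its k=1 value — and the period has length 4.

[44; 1, 28, 1, 88]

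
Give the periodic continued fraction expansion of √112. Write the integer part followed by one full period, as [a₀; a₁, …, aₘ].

[10; 1, 1, 2, 1, 1, 20]

a₀ = ⌊√112⌋ = 10.
With m₀=0, d₀=1 and mₖ₊₁ = dₖaₖ − mₖ, dₖ₊₁ = (n − mₖ₊₁²)/dₖ, aₖ₊₁ = ⌊(a₀+mₖ₊₁)/dₖ₊₁⌋:
  k=1: m=10, d=12, a=1
  k=2: m=2, d=9, a=1
  k=3: m=7, d=7, a=2
  k=4: m=7, d=9, a=1
  k=5: m=2, d=12, a=1
  k=6: m=10, d=1, a=20
d=1 and a=2a₀=20 at k=6, so the next step gives (m, d) = (10, 12) again — its k=1 value — and the period has length 6.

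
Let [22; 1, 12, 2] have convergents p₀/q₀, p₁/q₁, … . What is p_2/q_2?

298/13

Using pₖ = aₖpₖ₋₁ + pₖ₋₂, qₖ = aₖqₖ₋₁ + qₖ₋₂ (with p₋₁=1, p₋₂=0, q₋₁=0, q₋₂=1):
  k=0: a=22, p=22, q=1
  k=1: a=1, p=23, q=1
  k=2: a=12, p=298, q=13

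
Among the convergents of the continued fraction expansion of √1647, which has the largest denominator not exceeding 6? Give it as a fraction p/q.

√1647 = [40; 1, 1, 2, 1, 1, 80, …] (period length 6).
Convergents:
  p_0/q_0 = 40/1
  p_1/q_1 = 41/1
  p_2/q_2 = 81/2
  p_3/q_3 = 203/5
  p_4/q_4 = 284/7
q_3 = 5 ≤ 6 < 7 = q_4, so the answer is 203/5.

203/5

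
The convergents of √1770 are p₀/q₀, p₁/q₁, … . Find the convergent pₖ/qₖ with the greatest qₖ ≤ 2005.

49518/1177

√1770 = [42; 14, 84, …] (period length 2).
Convergents:
  p_0/q_0 = 42/1
  p_1/q_1 = 589/14
  p_2/q_2 = 49518/1177
  p_3/q_3 = 693841/16492
q_2 = 1177 ≤ 2005 < 16492 = q_3, so the answer is 49518/1177.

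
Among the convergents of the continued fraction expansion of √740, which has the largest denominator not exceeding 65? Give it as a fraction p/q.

1741/64

√740 = [27; 4, 1, 12, 1, 4, 54, …] (period length 6).
Convergents:
  p_0/q_0 = 27/1
  p_1/q_1 = 109/4
  p_2/q_2 = 136/5
  p_3/q_3 = 1741/64
  p_4/q_4 = 1877/69
q_3 = 64 ≤ 65 < 69 = q_4, so the answer is 1741/64.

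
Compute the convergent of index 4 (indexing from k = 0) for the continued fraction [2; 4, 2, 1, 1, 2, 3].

Using pₖ = aₖpₖ₋₁ + pₖ₋₂, qₖ = aₖqₖ₋₁ + qₖ₋₂ (with p₋₁=1, p₋₂=0, q₋₁=0, q₋₂=1):
  k=0: a=2, p=2, q=1
  k=1: a=4, p=9, q=4
  k=2: a=2, p=20, q=9
  k=3: a=1, p=29, q=13
  k=4: a=1, p=49, q=22

49/22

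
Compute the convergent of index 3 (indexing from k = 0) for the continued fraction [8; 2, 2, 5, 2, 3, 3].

Using pₖ = aₖpₖ₋₁ + pₖ₋₂, qₖ = aₖqₖ₋₁ + qₖ₋₂ (with p₋₁=1, p₋₂=0, q₋₁=0, q₋₂=1):
  k=0: a=8, p=8, q=1
  k=1: a=2, p=17, q=2
  k=2: a=2, p=42, q=5
  k=3: a=5, p=227, q=27

227/27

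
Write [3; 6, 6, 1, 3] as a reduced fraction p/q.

Using pₖ = aₖpₖ₋₁ + pₖ₋₂ and qₖ = aₖqₖ₋₁ + qₖ₋₂:
  k=0: a=3, p=3, q=1
  k=1: a=6, p=19, q=6
  k=2: a=6, p=117, q=37
  k=3: a=1, p=136, q=43
  k=4: a=3, p=525, q=166

525/166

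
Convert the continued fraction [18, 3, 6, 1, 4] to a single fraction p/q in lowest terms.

Using pₖ = aₖpₖ₋₁ + pₖ₋₂ and qₖ = aₖqₖ₋₁ + qₖ₋₂:
  k=0: a=18, p=18, q=1
  k=1: a=3, p=55, q=3
  k=2: a=6, p=348, q=19
  k=3: a=1, p=403, q=22
  k=4: a=4, p=1960, q=107

1960/107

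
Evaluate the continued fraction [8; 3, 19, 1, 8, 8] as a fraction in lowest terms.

36884/4429

Using pₖ = aₖpₖ₋₁ + pₖ₋₂ and qₖ = aₖqₖ₋₁ + qₖ₋₂:
  k=0: a=8, p=8, q=1
  k=1: a=3, p=25, q=3
  k=2: a=19, p=483, q=58
  k=3: a=1, p=508, q=61
  k=4: a=8, p=4547, q=546
  k=5: a=8, p=36884, q=4429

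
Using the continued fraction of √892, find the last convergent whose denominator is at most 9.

√892 = [29; 1, 6, 2, 14, 2, 6, 1, 58, …] (period length 8).
Convergents:
  p_0/q_0 = 29/1
  p_1/q_1 = 30/1
  p_2/q_2 = 209/7
  p_3/q_3 = 448/15
q_2 = 7 ≤ 9 < 15 = q_3, so the answer is 209/7.

209/7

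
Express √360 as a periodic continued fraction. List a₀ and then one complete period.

a₀ = ⌊√360⌋ = 18.

[18; 1, 36]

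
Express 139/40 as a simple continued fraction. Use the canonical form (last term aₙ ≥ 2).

[3; 2, 9, 2]

139 = 3·40 + 19
40 = 2·19 + 2
19 = 9·2 + 1
2 = 2·1 + 0  (stop)
So 139/40 = [3; 2, 9, 2].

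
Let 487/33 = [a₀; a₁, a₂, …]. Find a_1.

487 = 14·33 + 25   →  a_0 = 14
33 = 1·25 + 8   →  a_1 = 1

1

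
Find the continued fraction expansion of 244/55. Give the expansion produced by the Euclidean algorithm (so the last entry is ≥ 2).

244 = 4*55 + 24
55 = 2*24 + 7
24 = 3*7 + 3
7 = 2*3 + 1
3 = 3*1 + 0  (stop)
So 244/55 = [4; 2, 3, 2, 3].

[4; 2, 3, 2, 3]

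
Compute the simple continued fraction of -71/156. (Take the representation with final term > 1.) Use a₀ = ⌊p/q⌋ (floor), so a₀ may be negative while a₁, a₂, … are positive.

-71 = -1·156 + 85
156 = 1·85 + 71
85 = 1·71 + 14
71 = 5·14 + 1
14 = 14·1 + 0  (stop)
So -71/156 = [-1; 1, 1, 5, 14].

[-1; 1, 1, 5, 14]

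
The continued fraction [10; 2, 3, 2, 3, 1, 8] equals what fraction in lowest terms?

6502/623

Using pₖ = aₖpₖ₋₁ + pₖ₋₂ and qₖ = aₖqₖ₋₁ + qₖ₋₂:
  k=0: a=10, p=10, q=1
  k=1: a=2, p=21, q=2
  k=2: a=3, p=73, q=7
  k=3: a=2, p=167, q=16
  k=4: a=3, p=574, q=55
  k=5: a=1, p=741, q=71
  k=6: a=8, p=6502, q=623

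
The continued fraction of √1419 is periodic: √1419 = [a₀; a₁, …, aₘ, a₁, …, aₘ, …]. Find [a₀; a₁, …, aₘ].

a₀ = ⌊√1419⌋ = 37.

[37; 1, 2, 37, 2, 1, 74]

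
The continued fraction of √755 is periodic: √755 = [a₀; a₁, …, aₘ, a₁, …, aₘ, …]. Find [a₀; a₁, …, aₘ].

[27; 2, 10, 2, 54]

a₀ = ⌊√755⌋ = 27.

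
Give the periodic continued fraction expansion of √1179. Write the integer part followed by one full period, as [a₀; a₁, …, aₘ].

a₀ = ⌊√1179⌋ = 34.
With m₀=0, d₀=1 and mₖ₊₁ = dₖaₖ − mₖ, dₖ₊₁ = (n − mₖ₊₁²)/dₖ, aₖ₊₁ = ⌊(a₀+mₖ₊₁)/dₖ₊₁⌋:
  k=1: m=34, d=23, a=2
  k=2: m=12, d=45, a=1
  k=3: m=33, d=2, a=33
  k=4: m=33, d=45, a=1
  k=5: m=12, d=23, a=2
  k=6: m=34, d=1, a=68
d=1 and a=2a₀=68 at k=6, so the next step gives (m, d) = (34, 23) again — its k=1 value — and the period has length 6.

[34; 2, 1, 33, 1, 2, 68]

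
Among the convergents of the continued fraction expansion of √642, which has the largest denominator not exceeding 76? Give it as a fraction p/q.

√642 = [25; 2, 1, 24, 1, 2, 50, …] (period length 6).
Convergents:
  p_0/q_0 = 25/1
  p_1/q_1 = 51/2
  p_2/q_2 = 76/3
  p_3/q_3 = 1875/74
  p_4/q_4 = 1951/77
q_3 = 74 ≤ 76 < 77 = q_4, so the answer is 1875/74.

1875/74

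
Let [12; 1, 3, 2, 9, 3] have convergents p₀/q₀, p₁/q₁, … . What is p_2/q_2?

Using pₖ = aₖpₖ₋₁ + pₖ₋₂, qₖ = aₖqₖ₋₁ + qₖ₋₂ (with p₋₁=1, p₋₂=0, q₋₁=0, q₋₂=1):
  k=0: a=12, p=12, q=1
  k=1: a=1, p=13, q=1
  k=2: a=3, p=51, q=4

51/4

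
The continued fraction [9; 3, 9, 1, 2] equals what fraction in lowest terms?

Fold from the inside: start with 2/1.
  1 + 1/2 = 3/2
  9 + 2/3 = 29/3
  3 + 3/29 = 90/29
  9 + 29/90 = 839/90

839/90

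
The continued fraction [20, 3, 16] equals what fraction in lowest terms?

Fold from the inside: start with 16/1.
  3 + 1/16 = 49/16
  20 + 16/49 = 996/49

996/49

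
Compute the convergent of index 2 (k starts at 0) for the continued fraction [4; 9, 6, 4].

226/55

Using pₖ = aₖpₖ₋₁ + pₖ₋₂, qₖ = aₖqₖ₋₁ + qₖ₋₂ (with p₋₁=1, p₋₂=0, q₋₁=0, q₋₂=1):
  k=0: a=4, p=4, q=1
  k=1: a=9, p=37, q=9
  k=2: a=6, p=226, q=55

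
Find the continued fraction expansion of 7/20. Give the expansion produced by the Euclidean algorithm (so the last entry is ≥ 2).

7 = 0×20 + 7
20 = 2×7 + 6
7 = 1×6 + 1
6 = 6×1 + 0  (stop)
So 7/20 = [0; 2, 1, 6].

[0; 2, 1, 6]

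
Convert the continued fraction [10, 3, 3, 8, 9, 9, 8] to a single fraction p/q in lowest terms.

576094/55925

Fold from the inside: start with 8/1.
  9 + 1/8 = 73/8
  9 + 8/73 = 665/73
  8 + 73/665 = 5393/665
  3 + 665/5393 = 16844/5393
  3 + 5393/16844 = 55925/16844
  10 + 16844/55925 = 576094/55925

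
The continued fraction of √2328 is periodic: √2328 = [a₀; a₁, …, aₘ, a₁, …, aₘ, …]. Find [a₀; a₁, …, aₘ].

[48; 4, 96]

a₀ = ⌊√2328⌋ = 48.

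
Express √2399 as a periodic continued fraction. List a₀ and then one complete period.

a₀ = ⌊√2399⌋ = 48.
With m₀=0, d₀=1 and mₖ₊₁ = dₖaₖ − mₖ, dₖ₊₁ = (n − mₖ₊₁²)/dₖ, aₖ₊₁ = ⌊(a₀+mₖ₊₁)/dₖ₊₁⌋:
  k=1: m=48, d=95, a=1
  k=2: m=47, d=2, a=47
  k=3: m=47, d=95, a=1
  k=4: m=48, d=1, a=96
d=1 and a=2a₀=96 at k=4, so the next step gives (m, d) = (48, 95) again — its k=1 value — and the period has length 4.

[48; 1, 47, 1, 96]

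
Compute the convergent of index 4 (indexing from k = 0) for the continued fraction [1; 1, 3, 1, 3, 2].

Using pₖ = aₖpₖ₋₁ + pₖ₋₂, qₖ = aₖqₖ₋₁ + qₖ₋₂ (with p₋₁=1, p₋₂=0, q₋₁=0, q₋₂=1):
  k=0: a=1, p=1, q=1
  k=1: a=1, p=2, q=1
  k=2: a=3, p=7, q=4
  k=3: a=1, p=9, q=5
  k=4: a=3, p=34, q=19

34/19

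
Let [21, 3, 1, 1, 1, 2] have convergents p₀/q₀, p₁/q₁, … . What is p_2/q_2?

Using pₖ = aₖpₖ₋₁ + pₖ₋₂, qₖ = aₖqₖ₋₁ + qₖ₋₂ (with p₋₁=1, p₋₂=0, q₋₁=0, q₋₂=1):
  k=0: a=21, p=21, q=1
  k=1: a=3, p=64, q=3
  k=2: a=1, p=85, q=4

85/4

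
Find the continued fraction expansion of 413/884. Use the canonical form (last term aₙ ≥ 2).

[0; 2, 7, 8, 3, 2]

413 = 0*884 + 413
884 = 2*413 + 58
413 = 7*58 + 7
58 = 8*7 + 2
7 = 3*2 + 1
2 = 2*1 + 0  (stop)
So 413/884 = [0; 2, 7, 8, 3, 2].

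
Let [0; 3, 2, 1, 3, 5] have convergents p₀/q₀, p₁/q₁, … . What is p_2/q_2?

2/7

Using pₖ = aₖpₖ₋₁ + pₖ₋₂, qₖ = aₖqₖ₋₁ + qₖ₋₂ (with p₋₁=1, p₋₂=0, q₋₁=0, q₋₂=1):
  k=0: a=0, p=0, q=1
  k=1: a=3, p=1, q=3
  k=2: a=2, p=2, q=7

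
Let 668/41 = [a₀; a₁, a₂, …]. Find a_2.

668 = 16·41 + 12   →  a_0 = 16
41 = 3·12 + 5   →  a_1 = 3
12 = 2·5 + 2   →  a_2 = 2

2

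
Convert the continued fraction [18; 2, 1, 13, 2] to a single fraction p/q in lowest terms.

1559/85

Fold from the inside: start with 2/1.
  13 + 1/2 = 27/2
  1 + 2/27 = 29/27
  2 + 27/29 = 85/29
  18 + 29/85 = 1559/85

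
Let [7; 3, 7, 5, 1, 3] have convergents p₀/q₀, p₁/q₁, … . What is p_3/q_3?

827/113

Using pₖ = aₖpₖ₋₁ + pₖ₋₂, qₖ = aₖqₖ₋₁ + qₖ₋₂ (with p₋₁=1, p₋₂=0, q₋₁=0, q₋₂=1):
  k=0: a=7, p=7, q=1
  k=1: a=3, p=22, q=3
  k=2: a=7, p=161, q=22
  k=3: a=5, p=827, q=113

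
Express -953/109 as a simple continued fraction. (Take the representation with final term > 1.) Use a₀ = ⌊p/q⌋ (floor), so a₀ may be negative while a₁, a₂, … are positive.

[-9; 3, 1, 8, 3]

-953 = -9*109 + 28
109 = 3*28 + 25
28 = 1*25 + 3
25 = 8*3 + 1
3 = 3*1 + 0  (stop)
So -953/109 = [-9; 3, 1, 8, 3].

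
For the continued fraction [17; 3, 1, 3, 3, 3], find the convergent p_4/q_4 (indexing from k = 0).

846/49

Using pₖ = aₖpₖ₋₁ + pₖ₋₂, qₖ = aₖqₖ₋₁ + qₖ₋₂ (with p₋₁=1, p₋₂=0, q₋₁=0, q₋₂=1):
  k=0: a=17, p=17, q=1
  k=1: a=3, p=52, q=3
  k=2: a=1, p=69, q=4
  k=3: a=3, p=259, q=15
  k=4: a=3, p=846, q=49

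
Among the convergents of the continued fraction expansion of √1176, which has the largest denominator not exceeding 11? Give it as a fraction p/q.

240/7

√1176 = [34; 3, 2, 2, 2, 3, 68, …] (period length 6).
Convergents:
  p_0/q_0 = 34/1
  p_1/q_1 = 103/3
  p_2/q_2 = 240/7
  p_3/q_3 = 583/17
q_2 = 7 ≤ 11 < 17 = q_3, so the answer is 240/7.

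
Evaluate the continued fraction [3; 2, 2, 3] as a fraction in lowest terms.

58/17

Using pₖ = aₖpₖ₋₁ + pₖ₋₂ and qₖ = aₖqₖ₋₁ + qₖ₋₂:
  k=0: a=3, p=3, q=1
  k=1: a=2, p=7, q=2
  k=2: a=2, p=17, q=5
  k=3: a=3, p=58, q=17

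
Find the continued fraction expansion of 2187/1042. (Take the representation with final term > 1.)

[2; 10, 8, 1, 1, 2, 2]

2187 = 2·1042 + 103
1042 = 10·103 + 12
103 = 8·12 + 7
12 = 1·7 + 5
7 = 1·5 + 2
5 = 2·2 + 1
2 = 2·1 + 0  (stop)
So 2187/1042 = [2; 10, 8, 1, 1, 2, 2].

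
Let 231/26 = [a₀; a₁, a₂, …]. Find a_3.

1

231 = 8·26 + 23   →  a_0 = 8
26 = 1·23 + 3   →  a_1 = 1
23 = 7·3 + 2   →  a_2 = 7
3 = 1·2 + 1   →  a_3 = 1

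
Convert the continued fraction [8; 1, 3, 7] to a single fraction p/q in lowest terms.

254/29

Fold from the inside: start with 7/1.
  3 + 1/7 = 22/7
  1 + 7/22 = 29/22
  8 + 22/29 = 254/29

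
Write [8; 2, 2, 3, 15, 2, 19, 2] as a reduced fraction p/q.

Fold from the inside: start with 2/1.
  19 + 1/2 = 39/2
  2 + 2/39 = 80/39
  15 + 39/80 = 1239/80
  3 + 80/1239 = 3797/1239
  2 + 1239/3797 = 8833/3797
  2 + 3797/8833 = 21463/8833
  8 + 8833/21463 = 180537/21463

180537/21463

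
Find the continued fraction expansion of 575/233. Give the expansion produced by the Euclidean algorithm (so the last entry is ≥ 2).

[2; 2, 7, 3, 1, 3]

575 = 2×233 + 109
233 = 2×109 + 15
109 = 7×15 + 4
15 = 3×4 + 3
4 = 1×3 + 1
3 = 3×1 + 0  (stop)
So 575/233 = [2; 2, 7, 3, 1, 3].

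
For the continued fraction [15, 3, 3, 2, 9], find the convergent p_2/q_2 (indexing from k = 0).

153/10

Using pₖ = aₖpₖ₋₁ + pₖ₋₂, qₖ = aₖqₖ₋₁ + qₖ₋₂ (with p₋₁=1, p₋₂=0, q₋₁=0, q₋₂=1):
  k=0: a=15, p=15, q=1
  k=1: a=3, p=46, q=3
  k=2: a=3, p=153, q=10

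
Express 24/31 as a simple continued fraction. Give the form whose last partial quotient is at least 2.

[0; 1, 3, 2, 3]

24 = 0×31 + 24
31 = 1×24 + 7
24 = 3×7 + 3
7 = 2×3 + 1
3 = 3×1 + 0  (stop)
So 24/31 = [0; 1, 3, 2, 3].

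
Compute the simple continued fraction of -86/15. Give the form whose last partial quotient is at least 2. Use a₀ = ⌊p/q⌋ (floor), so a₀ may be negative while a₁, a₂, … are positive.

-86 = -6*15 + 4
15 = 3*4 + 3
4 = 1*3 + 1
3 = 3*1 + 0  (stop)
So -86/15 = [-6; 3, 1, 3].

[-6; 3, 1, 3]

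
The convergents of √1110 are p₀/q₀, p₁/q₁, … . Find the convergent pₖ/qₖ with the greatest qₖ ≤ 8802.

132567/3979

√1110 = [33; 3, 6, 3, 66, …] (period length 4).
Convergents:
  p_0/q_0 = 33/1
  p_1/q_1 = 100/3
  p_2/q_2 = 633/19
  p_3/q_3 = 1999/60
  p_4/q_4 = 132567/3979
  p_5/q_5 = 399700/11997
q_4 = 3979 ≤ 8802 < 11997 = q_5, so the answer is 132567/3979.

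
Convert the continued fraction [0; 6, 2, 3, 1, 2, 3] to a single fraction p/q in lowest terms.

Fold from the inside: start with 3/1.
  2 + 1/3 = 7/3
  1 + 3/7 = 10/7
  3 + 7/10 = 37/10
  2 + 10/37 = 84/37
  6 + 37/84 = 541/84
  0 + 84/541 = 84/541

84/541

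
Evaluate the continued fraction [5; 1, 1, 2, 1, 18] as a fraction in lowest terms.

730/131

Fold from the inside: start with 18/1.
  1 + 1/18 = 19/18
  2 + 18/19 = 56/19
  1 + 19/56 = 75/56
  1 + 56/75 = 131/75
  5 + 75/131 = 730/131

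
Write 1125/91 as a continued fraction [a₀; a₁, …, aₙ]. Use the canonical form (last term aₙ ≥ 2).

1125 = 12*91 + 33
91 = 2*33 + 25
33 = 1*25 + 8
25 = 3*8 + 1
8 = 8*1 + 0  (stop)
So 1125/91 = [12; 2, 1, 3, 8].

[12; 2, 1, 3, 8]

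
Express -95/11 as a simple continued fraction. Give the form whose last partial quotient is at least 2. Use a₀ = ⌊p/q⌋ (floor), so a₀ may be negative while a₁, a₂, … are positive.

-95 = -9×11 + 4
11 = 2×4 + 3
4 = 1×3 + 1
3 = 3×1 + 0  (stop)
So -95/11 = [-9; 2, 1, 3].

[-9; 2, 1, 3]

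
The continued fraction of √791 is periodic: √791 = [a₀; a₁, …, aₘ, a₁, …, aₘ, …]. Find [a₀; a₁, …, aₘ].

a₀ = ⌊√791⌋ = 28.

[28; 8, 56]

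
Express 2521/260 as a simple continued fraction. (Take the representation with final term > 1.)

2521 = 9·260 + 181
260 = 1·181 + 79
181 = 2·79 + 23
79 = 3·23 + 10
23 = 2·10 + 3
10 = 3·3 + 1
3 = 3·1 + 0  (stop)
So 2521/260 = [9; 1, 2, 3, 2, 3, 3].

[9; 1, 2, 3, 2, 3, 3]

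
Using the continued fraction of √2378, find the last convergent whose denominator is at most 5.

√2378 = [48; 1, 3, 3, 1, 96, …] (period length 5).
Convergents:
  p_0/q_0 = 48/1
  p_1/q_1 = 49/1
  p_2/q_2 = 195/4
  p_3/q_3 = 634/13
q_2 = 4 ≤ 5 < 13 = q_3, so the answer is 195/4.

195/4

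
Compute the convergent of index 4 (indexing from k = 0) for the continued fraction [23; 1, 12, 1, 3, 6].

Using pₖ = aₖpₖ₋₁ + pₖ₋₂, qₖ = aₖqₖ₋₁ + qₖ₋₂ (with p₋₁=1, p₋₂=0, q₋₁=0, q₋₂=1):
  k=0: a=23, p=23, q=1
  k=1: a=1, p=24, q=1
  k=2: a=12, p=311, q=13
  k=3: a=1, p=335, q=14
  k=4: a=3, p=1316, q=55

1316/55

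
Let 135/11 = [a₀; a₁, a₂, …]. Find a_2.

135 = 12·11 + 3   →  a_0 = 12
11 = 3·3 + 2   →  a_1 = 3
3 = 1·2 + 1   →  a_2 = 1

1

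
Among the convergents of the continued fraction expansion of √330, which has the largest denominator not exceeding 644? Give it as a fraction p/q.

√330 = [18; 6, 36, …] (period length 2).
Convergents:
  p_0/q_0 = 18/1
  p_1/q_1 = 109/6
  p_2/q_2 = 3942/217
  p_3/q_3 = 23761/1308
q_2 = 217 ≤ 644 < 1308 = q_3, so the answer is 3942/217.

3942/217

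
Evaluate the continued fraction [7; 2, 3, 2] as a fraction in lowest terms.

Fold from the inside: start with 2/1.
  3 + 1/2 = 7/2
  2 + 2/7 = 16/7
  7 + 7/16 = 119/16

119/16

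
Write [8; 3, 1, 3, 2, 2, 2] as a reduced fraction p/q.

Fold from the inside: start with 2/1.
  2 + 1/2 = 5/2
  2 + 2/5 = 12/5
  3 + 5/12 = 41/12
  1 + 12/41 = 53/41
  3 + 41/53 = 200/53
  8 + 53/200 = 1653/200

1653/200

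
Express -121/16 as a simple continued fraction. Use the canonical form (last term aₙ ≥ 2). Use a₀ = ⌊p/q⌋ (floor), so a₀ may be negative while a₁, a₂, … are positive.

-121 = -8×16 + 7
16 = 2×7 + 2
7 = 3×2 + 1
2 = 2×1 + 0  (stop)
So -121/16 = [-8; 2, 3, 2].

[-8; 2, 3, 2]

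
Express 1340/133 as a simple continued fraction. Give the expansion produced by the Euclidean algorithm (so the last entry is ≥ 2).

[10; 13, 3, 3]

1340 = 10×133 + 10
133 = 13×10 + 3
10 = 3×3 + 1
3 = 3×1 + 0  (stop)
So 1340/133 = [10; 13, 3, 3].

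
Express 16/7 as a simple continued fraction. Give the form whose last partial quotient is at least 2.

16 = 2·7 + 2
7 = 3·2 + 1
2 = 2·1 + 0  (stop)
So 16/7 = [2; 3, 2].

[2; 3, 2]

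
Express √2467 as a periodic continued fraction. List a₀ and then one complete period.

a₀ = ⌊√2467⌋ = 49.
With m₀=0, d₀=1 and mₖ₊₁ = dₖaₖ − mₖ, dₖ₊₁ = (n − mₖ₊₁²)/dₖ, aₖ₊₁ = ⌊(a₀+mₖ₊₁)/dₖ₊₁⌋:
  k=1: m=49, d=66, a=1
  k=2: m=17, d=33, a=2
  k=3: m=49, d=2, a=49
  k=4: m=49, d=33, a=2
  k=5: m=17, d=66, a=1
  k=6: m=49, d=1, a=98
d=1 and a=2a₀=98 at k=6, so the next step gives (m, d) = (49, 66) again — its k=1 value — and the period has length 6.

[49; 1, 2, 49, 2, 1, 98]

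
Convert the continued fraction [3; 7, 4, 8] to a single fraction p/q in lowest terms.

Fold from the inside: start with 8/1.
  4 + 1/8 = 33/8
  7 + 8/33 = 239/33
  3 + 33/239 = 750/239

750/239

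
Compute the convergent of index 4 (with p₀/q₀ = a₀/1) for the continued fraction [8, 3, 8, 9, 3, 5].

Using pₖ = aₖpₖ₋₁ + pₖ₋₂, qₖ = aₖqₖ₋₁ + qₖ₋₂ (with p₋₁=1, p₋₂=0, q₋₁=0, q₋₂=1):
  k=0: a=8, p=8, q=1
  k=1: a=3, p=25, q=3
  k=2: a=8, p=208, q=25
  k=3: a=9, p=1897, q=228
  k=4: a=3, p=5899, q=709

5899/709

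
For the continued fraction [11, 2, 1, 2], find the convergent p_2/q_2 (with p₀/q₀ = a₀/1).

Using pₖ = aₖpₖ₋₁ + pₖ₋₂, qₖ = aₖqₖ₋₁ + qₖ₋₂ (with p₋₁=1, p₋₂=0, q₋₁=0, q₋₂=1):
  k=0: a=11, p=11, q=1
  k=1: a=2, p=23, q=2
  k=2: a=1, p=34, q=3

34/3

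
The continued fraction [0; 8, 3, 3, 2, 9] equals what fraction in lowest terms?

Using pₖ = aₖpₖ₋₁ + pₖ₋₂ and qₖ = aₖqₖ₋₁ + qₖ₋₂:
  k=0: a=0, p=0, q=1
  k=1: a=8, p=1, q=8
  k=2: a=3, p=3, q=25
  k=3: a=3, p=10, q=83
  k=4: a=2, p=23, q=191
  k=5: a=9, p=217, q=1802

217/1802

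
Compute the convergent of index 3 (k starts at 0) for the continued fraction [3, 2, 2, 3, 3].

Using pₖ = aₖpₖ₋₁ + pₖ₋₂, qₖ = aₖqₖ₋₁ + qₖ₋₂ (with p₋₁=1, p₋₂=0, q₋₁=0, q₋₂=1):
  k=0: a=3, p=3, q=1
  k=1: a=2, p=7, q=2
  k=2: a=2, p=17, q=5
  k=3: a=3, p=58, q=17

58/17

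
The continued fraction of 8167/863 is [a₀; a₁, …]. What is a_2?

8167 = 9·863 + 400   →  a_0 = 9
863 = 2·400 + 63   →  a_1 = 2
400 = 6·63 + 22   →  a_2 = 6

6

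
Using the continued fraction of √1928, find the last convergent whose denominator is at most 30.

√1928 = [43; 1, 9, 1, 86, …] (period length 4).
Convergents:
  p_0/q_0 = 43/1
  p_1/q_1 = 44/1
  p_2/q_2 = 439/10
  p_3/q_3 = 483/11
  p_4/q_4 = 41977/956
q_3 = 11 ≤ 30 < 956 = q_4, so the answer is 483/11.

483/11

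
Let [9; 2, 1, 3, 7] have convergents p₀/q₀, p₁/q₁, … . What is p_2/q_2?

Using pₖ = aₖpₖ₋₁ + pₖ₋₂, qₖ = aₖqₖ₋₁ + qₖ₋₂ (with p₋₁=1, p₋₂=0, q₋₁=0, q₋₂=1):
  k=0: a=9, p=9, q=1
  k=1: a=2, p=19, q=2
  k=2: a=1, p=28, q=3

28/3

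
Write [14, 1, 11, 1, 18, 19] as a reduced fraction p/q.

69943/4687

Using pₖ = aₖpₖ₋₁ + pₖ₋₂ and qₖ = aₖqₖ₋₁ + qₖ₋₂:
  k=0: a=14, p=14, q=1
  k=1: a=1, p=15, q=1
  k=2: a=11, p=179, q=12
  k=3: a=1, p=194, q=13
  k=4: a=18, p=3671, q=246
  k=5: a=19, p=69943, q=4687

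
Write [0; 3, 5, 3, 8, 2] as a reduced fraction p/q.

Using pₖ = aₖpₖ₋₁ + pₖ₋₂ and qₖ = aₖqₖ₋₁ + qₖ₋₂:
  k=0: a=0, p=0, q=1
  k=1: a=3, p=1, q=3
  k=2: a=5, p=5, q=16
  k=3: a=3, p=16, q=51
  k=4: a=8, p=133, q=424
  k=5: a=2, p=282, q=899

282/899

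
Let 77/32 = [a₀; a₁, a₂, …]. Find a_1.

2

77 = 2·32 + 13   →  a_0 = 2
32 = 2·13 + 6   →  a_1 = 2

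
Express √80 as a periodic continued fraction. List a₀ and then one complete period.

[8; 1, 16]

a₀ = ⌊√80⌋ = 8.
With m₀=0, d₀=1 and mₖ₊₁ = dₖaₖ − mₖ, dₖ₊₁ = (n − mₖ₊₁²)/dₖ, aₖ₊₁ = ⌊(a₀+mₖ₊₁)/dₖ₊₁⌋:
  k=1: m=8, d=16, a=1
  k=2: m=8, d=1, a=16
d=1 and a=2a₀=16 at k=2, so the next step gives (m, d) = (8, 16) again — its k=1 value — and the period has length 2.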